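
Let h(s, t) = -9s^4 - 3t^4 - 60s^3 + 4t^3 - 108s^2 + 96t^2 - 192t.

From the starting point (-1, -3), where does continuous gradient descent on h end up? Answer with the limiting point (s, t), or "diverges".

(-2, 1)

h is separable, so gradient descent decouples: s follows -∂h/∂s, t follows -∂h/∂t.
∂h/∂s = -36s(s + 2)(s + 3); at s=-1 this is 72, so s decreases.
∂h/∂t = -12(t - 4)(t - 1)(t + 4); at t=-3 this is -336, so t increases.
s converges to its nearest critical value -2 (a local min of the s-part); t converges to 1. The iterate converges to (-2, 1).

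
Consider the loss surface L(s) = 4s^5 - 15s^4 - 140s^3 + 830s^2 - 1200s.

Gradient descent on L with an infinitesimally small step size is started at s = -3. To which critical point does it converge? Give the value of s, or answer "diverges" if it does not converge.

1

L'(s) = 20(s - 4)(s - 3)(s - 1)(s + 5), so L'(-3) = -6720.
Gradient descent moves in the -L' direction, i.e. s is increasing.
The nearest critical point in that direction is s = 1, where L'' = 720 > 0 (a local minimum). The iterate converges there.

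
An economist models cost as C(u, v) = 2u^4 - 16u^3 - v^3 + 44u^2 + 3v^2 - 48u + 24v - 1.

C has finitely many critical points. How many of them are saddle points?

C separates as a function of u plus a function of v, so ∇C=0 decouples.
∂C/∂u = 8(u - 3)(u - 2)(u - 1) = 0 at u ∈ {1, 2, 3}; ∂C/∂v = -3(v - 4)(v + 2) = 0 at v ∈ {-2, 4}.
The Hessian is diagonal: diag(C_uu, C_vv). Second derivatives: C_uu(1)=16, C_uu(2)=-8, C_uu(3)=16; C_vv(-2)=18, C_vv(4)=-18.
Saddle points occur where the two diagonal entries have opposite signs: (1, 4), (2, -2), (3, 4). Count: 3.

3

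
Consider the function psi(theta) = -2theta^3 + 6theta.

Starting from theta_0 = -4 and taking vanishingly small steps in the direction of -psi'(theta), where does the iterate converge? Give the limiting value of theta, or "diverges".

-1

psi'(theta) = -6(theta - 1)(theta + 1), so psi'(-4) = -90.
Gradient descent moves in the -psi' direction, i.e. theta is increasing.
The nearest critical point in that direction is theta = -1, where psi'' = 12 > 0 (a local minimum). The iterate converges there.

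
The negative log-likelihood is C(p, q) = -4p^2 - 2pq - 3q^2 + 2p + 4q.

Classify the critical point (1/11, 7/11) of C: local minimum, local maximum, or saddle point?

The Hessian of C is constant: H = [[-8, -2], [-2, -6]].
det(H) = (-8)·(-6) − (-2)² = 44.
det(H) > 0 and tr(H) = -14 < 0, so H is negative definite and the point is a local maximum.

local maximum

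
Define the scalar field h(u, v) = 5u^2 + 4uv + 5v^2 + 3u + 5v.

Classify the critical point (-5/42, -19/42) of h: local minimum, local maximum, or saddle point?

The Hessian of h is constant: H = [[10, 4], [4, 10]].
det(H) = 10·10 − 4² = 84.
det(H) > 0 and tr(H) = 20 > 0, so H is positive definite and the point is a local minimum.

local minimum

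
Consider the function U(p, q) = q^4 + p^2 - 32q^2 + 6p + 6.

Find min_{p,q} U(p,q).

U(p,q) separates as A(p) + B(q) + 6, so its minimum is min A + min B + 6.
A'(p) = 2p + 6 vanishes at p ∈ {-3}; B'(q) = 4q(q - 4)(q + 4) vanishes at q ∈ {-4, 0, 4}.
Local minima of A (where A''>0): A(-3)=-9. Local minima of B: B(-4)=-256, B(4)=-256.
So the global minimum of U is A(-3) + B(-4) + 6 = -9 − 256 + 6 = -259, attained at (-3, -4).

-259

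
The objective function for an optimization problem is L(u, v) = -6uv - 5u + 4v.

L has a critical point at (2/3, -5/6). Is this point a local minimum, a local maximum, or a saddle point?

The Hessian of L is constant: H = [[0, -6], [-6, 0]].
det(H) = 0·0 − (-6)² = -36.
Since det(H) < 0, H is indefinite and the critical point is a saddle point.

saddle point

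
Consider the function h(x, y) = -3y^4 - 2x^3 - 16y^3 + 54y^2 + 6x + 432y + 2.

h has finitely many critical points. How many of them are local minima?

h separates as a function of x plus a function of y, so ∇h=0 decouples.
∂h/∂x = -6(x - 1)(x + 1) = 0 at x ∈ {-1, 1}; ∂h/∂y = -12(y - 3)(y + 3)(y + 4) = 0 at y ∈ {-4, -3, 3}.
The Hessian is diagonal: diag(h_xx, h_yy). Second derivatives: h_xx(-1)=12, h_xx(1)=-12; h_yy(-4)=-84, h_yy(-3)=72, h_yy(3)=-504.
Local minima occur where both diagonal entries positive: (-1, -3). Count: 1.

1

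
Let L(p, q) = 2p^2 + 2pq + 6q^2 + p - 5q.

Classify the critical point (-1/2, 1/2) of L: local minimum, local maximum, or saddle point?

local minimum

The Hessian of L is constant: H = [[4, 2], [2, 12]].
det(H) = 4·12 − 2² = 44.
det(H) > 0 and tr(H) = 16 > 0, so H is positive definite and the point is a local minimum.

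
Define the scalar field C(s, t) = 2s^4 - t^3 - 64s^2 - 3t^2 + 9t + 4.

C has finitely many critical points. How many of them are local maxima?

C separates as a function of s plus a function of t, so ∇C=0 decouples.
∂C/∂s = 8s(s - 4)(s + 4) = 0 at s ∈ {-4, 0, 4}; ∂C/∂t = -3(t - 1)(t + 3) = 0 at t ∈ {-3, 1}.
The Hessian is diagonal: diag(C_ss, C_tt). Second derivatives: C_ss(-4)=256, C_ss(0)=-128, C_ss(4)=256; C_tt(-3)=12, C_tt(1)=-12.
Local maxima occur where both diagonal entries negative: (0, 1). Count: 1.

1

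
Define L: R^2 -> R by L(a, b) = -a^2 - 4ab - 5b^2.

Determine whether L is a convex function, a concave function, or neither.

concave

L is quadratic, so its Hessian is the constant matrix H = [[-2, -4], [-4, -10]].
det(H) = 4, tr(H) = -12.
det(H) > 0 and tr(H) < 0, so H is negative definite everywhere: concave.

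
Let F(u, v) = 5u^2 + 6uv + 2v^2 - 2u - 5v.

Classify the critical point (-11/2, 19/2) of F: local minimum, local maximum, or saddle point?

local minimum

The Hessian of F is constant: H = [[10, 6], [6, 4]].
det(H) = 10·4 − 6² = 4.
det(H) > 0 and tr(H) = 14 > 0, so H is positive definite and the point is a local minimum.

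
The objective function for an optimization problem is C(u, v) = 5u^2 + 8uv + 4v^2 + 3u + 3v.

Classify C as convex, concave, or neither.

C is quadratic, so its Hessian is the constant matrix H = [[10, 8], [8, 8]].
det(H) = 16, tr(H) = 18.
det(H) > 0 and tr(H) > 0, so H is positive definite everywhere: convex.

convex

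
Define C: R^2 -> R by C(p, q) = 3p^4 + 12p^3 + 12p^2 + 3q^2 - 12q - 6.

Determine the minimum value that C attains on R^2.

-18

C(p,q) separates as A(p) + B(q) − 6, so its minimum is min A + min B − 6.
A'(p) = 12p(p + 1)(p + 2) vanishes at p ∈ {-2, -1, 0}; B'(q) = 6q - 12 vanishes at q ∈ {2}.
Local minima of A (where A''>0): A(-2)=0, A(0)=0. Local minima of B: B(2)=-12.
So the global minimum of C is A(-2) + B(2) − 6 = 0 − 12 − 6 = -18, attained at (-2, 2).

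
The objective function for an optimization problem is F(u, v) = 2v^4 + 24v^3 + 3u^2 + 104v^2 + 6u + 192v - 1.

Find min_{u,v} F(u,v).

-132

F(u,v) separates as P(u) + Q(v) − 1, so its minimum is min P + min Q − 1.
P'(u) = 6u + 6 vanishes at u ∈ {-1}; Q'(v) = 8(v + 2)(v + 3)(v + 4) vanishes at v ∈ {-4, -3, -2}.
Local minima of P (where P''>0): P(-1)=-3. Local minima of Q: Q(-4)=-128, Q(-2)=-128.
So the global minimum of F is P(-1) + Q(-4) − 1 = -3 − 128 − 1 = -132, attained at (-1, -4).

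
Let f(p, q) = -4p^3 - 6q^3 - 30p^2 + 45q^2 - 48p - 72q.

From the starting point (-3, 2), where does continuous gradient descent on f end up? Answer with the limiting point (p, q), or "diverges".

(-4, 1)

f is separable, so gradient descent decouples: p follows -∂f/∂p, q follows -∂f/∂q.
∂f/∂p = -12(p + 1)(p + 4); at p=-3 this is 24, so p decreases.
∂f/∂q = -18(q - 4)(q - 1); at q=2 this is 36, so q decreases.
p converges to its nearest critical value -4 (a local min of the p-part); q converges to 1. The iterate converges to (-4, 1).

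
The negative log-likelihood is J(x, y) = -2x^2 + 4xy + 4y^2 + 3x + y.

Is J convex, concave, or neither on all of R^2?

J is quadratic, so its Hessian is the constant matrix H = [[-4, 4], [4, 8]].
det(H) = -48, tr(H) = 4.
det(H) < 0, so H is indefinite: neither convex nor concave.

neither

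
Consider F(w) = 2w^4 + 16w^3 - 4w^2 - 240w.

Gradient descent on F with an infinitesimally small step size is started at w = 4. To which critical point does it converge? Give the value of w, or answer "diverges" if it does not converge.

2

F'(w) = 8(w - 2)(w + 3)(w + 5), so F'(4) = 1008.
Gradient descent moves in the -F' direction, i.e. w is decreasing.
The nearest critical point in that direction is w = 2, where F'' = 280 > 0 (a local minimum). The iterate converges there.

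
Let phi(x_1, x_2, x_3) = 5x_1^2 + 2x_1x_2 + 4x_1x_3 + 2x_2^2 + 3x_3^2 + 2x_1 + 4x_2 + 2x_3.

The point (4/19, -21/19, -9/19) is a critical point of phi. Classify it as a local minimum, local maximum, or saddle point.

The Hessian is constant: H = [[10, 2, 4], [2, 4, 0], [4, 0, 6]].
Leading principal minors: Δ₁ = 10, Δ₂ = 36, Δ₃ = 152.
All leading minors are positive, so H is positive definite: a local minimum.

local minimum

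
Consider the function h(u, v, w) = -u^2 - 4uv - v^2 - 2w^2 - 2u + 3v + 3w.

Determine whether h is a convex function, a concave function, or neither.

h is quadratic, so its Hessian is the constant matrix H = [[-2, -4, 0], [-4, -2, 0], [0, 0, -4]].
Leading principal minors: -2, -12, 48.
Neither pattern holds ⇒ H is indefinite ⇒ neither convex nor concave.

neither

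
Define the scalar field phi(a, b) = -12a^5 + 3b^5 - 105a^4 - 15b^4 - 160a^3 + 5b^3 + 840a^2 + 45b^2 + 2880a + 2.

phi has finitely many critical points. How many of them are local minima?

4

phi separates as a function of a plus a function of b, so ∇phi=0 decouples.
∂phi/∂a = -60(a - 2)(a + 2)(a + 3)(a + 4) = 0 at a ∈ {-4, -3, -2, 2}; ∂phi/∂b = 15b(b - 3)(b - 2)(b + 1) = 0 at b ∈ {-1, 0, 2, 3}.
The Hessian is diagonal: diag(phi_aa, phi_bb). Second derivatives: phi_aa(-4)=720, phi_aa(-3)=-300, phi_aa(-2)=480, phi_aa(2)=-7200; phi_bb(-1)=-180, phi_bb(0)=90, phi_bb(2)=-90, phi_bb(3)=180.
Local minima occur where both diagonal entries positive: (-4, 0), (-4, 3), (-2, 0), (-2, 3). Count: 4.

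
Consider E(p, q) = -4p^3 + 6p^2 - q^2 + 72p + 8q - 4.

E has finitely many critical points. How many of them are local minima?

E separates as a function of p plus a function of q, so ∇E=0 decouples.
∂E/∂p = -12(p - 3)(p + 2) = 0 at p ∈ {-2, 3}; ∂E/∂q = -2(q - 4) = 0 at q ∈ {4}.
The Hessian is diagonal: diag(E_pp, E_qq). Second derivatives: E_pp(-2)=60, E_pp(3)=-60; E_qq(4)=-2.
Local minima occur where both diagonal entries positive: none. Count: 0.

0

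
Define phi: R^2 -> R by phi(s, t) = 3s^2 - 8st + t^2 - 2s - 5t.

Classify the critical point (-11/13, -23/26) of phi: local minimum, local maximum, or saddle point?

The Hessian of phi is constant: H = [[6, -8], [-8, 2]].
det(H) = 6·2 − (-8)² = -52.
Since det(H) < 0, H is indefinite and the critical point is a saddle point.

saddle point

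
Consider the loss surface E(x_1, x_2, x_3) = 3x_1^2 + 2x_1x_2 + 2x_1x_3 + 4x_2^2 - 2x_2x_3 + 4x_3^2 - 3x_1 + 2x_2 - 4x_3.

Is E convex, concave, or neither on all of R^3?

E is quadratic, so its Hessian is the constant matrix H = [[6, 2, 2], [2, 8, -2], [2, -2, 8]].
Leading principal minors: 6, 44, 280.
All positive ⇒ H ≻ 0 ⇒ convex.

convex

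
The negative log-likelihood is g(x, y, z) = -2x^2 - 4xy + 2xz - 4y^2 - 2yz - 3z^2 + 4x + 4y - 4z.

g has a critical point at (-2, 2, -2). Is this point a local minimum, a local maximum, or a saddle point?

The Hessian is constant: H = [[-4, -4, 2], [-4, -8, -2], [2, -2, -6]].
Leading principal minors: Δ₁ = -4, Δ₂ = 16, Δ₃ = -16.
The minors alternate sign starting negative (−, +, −), so H is negative definite: a local maximum.

local maximum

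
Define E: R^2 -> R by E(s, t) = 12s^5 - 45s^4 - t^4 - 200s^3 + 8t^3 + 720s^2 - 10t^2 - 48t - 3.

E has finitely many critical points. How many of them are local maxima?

E separates as a function of s plus a function of t, so ∇E=0 decouples.
∂E/∂s = 60s(s - 4)(s - 2)(s + 3) = 0 at s ∈ {-3, 0, 2, 4}; ∂E/∂t = -4(t - 4)(t - 3)(t + 1) = 0 at t ∈ {-1, 3, 4}.
The Hessian is diagonal: diag(E_ss, E_tt). Second derivatives: E_ss(-3)=-6300, E_ss(0)=1440, E_ss(2)=-1200, E_ss(4)=3360; E_tt(-1)=-80, E_tt(3)=16, E_tt(4)=-20.
Local maxima occur where both diagonal entries negative: (-3, -1), (-3, 4), (2, -1), (2, 4). Count: 4.

4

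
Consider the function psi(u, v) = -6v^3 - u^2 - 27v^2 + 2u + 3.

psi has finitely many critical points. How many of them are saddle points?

1

psi separates as a function of u plus a function of v, so ∇psi=0 decouples.
∂psi/∂u = -2(u - 1) = 0 at u ∈ {1}; ∂psi/∂v = -18v(v + 3) = 0 at v ∈ {-3, 0}.
The Hessian is diagonal: diag(psi_uu, psi_vv). Second derivatives: psi_uu(1)=-2; psi_vv(-3)=54, psi_vv(0)=-54.
Saddle points occur where the two diagonal entries have opposite signs: (1, -3). Count: 1.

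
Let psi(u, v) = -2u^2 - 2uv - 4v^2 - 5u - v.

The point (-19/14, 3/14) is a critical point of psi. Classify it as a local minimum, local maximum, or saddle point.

local maximum

The Hessian of psi is constant: H = [[-4, -2], [-2, -8]].
det(H) = (-4)·(-8) − (-2)² = 28.
det(H) > 0 and tr(H) = -12 < 0, so H is negative definite and the point is a local maximum.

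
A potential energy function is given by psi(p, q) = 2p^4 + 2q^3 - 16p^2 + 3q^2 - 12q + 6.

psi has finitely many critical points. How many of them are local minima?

psi separates as a function of p plus a function of q, so ∇psi=0 decouples.
∂psi/∂p = 8p(p - 2)(p + 2) = 0 at p ∈ {-2, 0, 2}; ∂psi/∂q = 6(q - 1)(q + 2) = 0 at q ∈ {-2, 1}.
The Hessian is diagonal: diag(psi_pp, psi_qq). Second derivatives: psi_pp(-2)=64, psi_pp(0)=-32, psi_pp(2)=64; psi_qq(-2)=-18, psi_qq(1)=18.
Local minima occur where both diagonal entries positive: (-2, 1), (2, 1). Count: 2.

2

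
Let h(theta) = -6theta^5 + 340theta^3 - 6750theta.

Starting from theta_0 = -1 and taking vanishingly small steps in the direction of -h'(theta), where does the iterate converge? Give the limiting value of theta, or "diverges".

h'(theta) = -30(theta - 5)(theta - 3)(theta + 3)(theta + 5), so h'(-1) = -5760.
Gradient descent moves in the -h' direction, i.e. theta is increasing.
The nearest critical point in that direction is theta = 3, where h'' = 2880 > 0 (a local minimum). The iterate converges there.

3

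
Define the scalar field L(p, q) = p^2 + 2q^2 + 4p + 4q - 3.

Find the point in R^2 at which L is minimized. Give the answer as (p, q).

(-2, -1)

L(p,q) separates as A(p) + B(q) − 3, so its minimum is min A + min B − 3.
A'(p) = 2p + 4 vanishes at p ∈ {-2}; B'(q) = 4q + 4 vanishes at q ∈ {-1}.
Local minima of A (where A''>0): A(-2)=-4. Local minima of B: B(-1)=-2.
So the global minimum of L is A(-2) + B(-1) − 3 = -4 − 2 − 3 = -9, attained at (-2, -1).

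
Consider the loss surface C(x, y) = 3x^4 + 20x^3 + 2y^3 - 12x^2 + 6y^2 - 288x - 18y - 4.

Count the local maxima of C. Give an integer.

C separates as a function of x plus a function of y, so ∇C=0 decouples.
∂C/∂x = 12(x - 2)(x + 3)(x + 4) = 0 at x ∈ {-4, -3, 2}; ∂C/∂y = 6(y - 1)(y + 3) = 0 at y ∈ {-3, 1}.
The Hessian is diagonal: diag(C_xx, C_yy). Second derivatives: C_xx(-4)=72, C_xx(-3)=-60, C_xx(2)=360; C_yy(-3)=-24, C_yy(1)=24.
Local maxima occur where both diagonal entries negative: (-3, -3). Count: 1.

1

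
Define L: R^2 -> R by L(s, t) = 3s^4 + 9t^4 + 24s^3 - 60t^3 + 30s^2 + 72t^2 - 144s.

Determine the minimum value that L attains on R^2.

L(s,t) separates as P(s) + Q(t), so its minimum is min P + min Q.
P'(s) = 12(s - 1)(s + 3)(s + 4) vanishes at s ∈ {-4, -3, 1}; Q'(t) = 36t(t - 4)(t - 1) vanishes at t ∈ {0, 1, 4}.
Local minima of P (where P''>0): P(-4)=288, P(1)=-87. Local minima of Q: Q(0)=0, Q(4)=-384.
So the global minimum of L is P(1) + Q(4) = -87 − 384 = -471, attained at (1, 4).

-471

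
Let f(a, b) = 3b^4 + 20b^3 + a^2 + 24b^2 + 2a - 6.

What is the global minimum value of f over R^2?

f(a,b) separates as P(a) + Q(b) − 6, so its minimum is min P + min Q − 6.
P'(a) = 2a + 2 vanishes at a ∈ {-1}; Q'(b) = 12b(b + 1)(b + 4) vanishes at b ∈ {-4, -1, 0}.
Local minima of P (where P''>0): P(-1)=-1. Local minima of Q: Q(-4)=-128, Q(0)=0.
So the global minimum of f is P(-1) + Q(-4) − 6 = -1 − 128 − 6 = -135, attained at (-1, -4).

-135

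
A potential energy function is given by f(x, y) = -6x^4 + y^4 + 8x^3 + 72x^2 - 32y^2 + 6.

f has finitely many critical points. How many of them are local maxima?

f separates as a function of x plus a function of y, so ∇f=0 decouples.
∂f/∂x = -24x(x - 3)(x + 2) = 0 at x ∈ {-2, 0, 3}; ∂f/∂y = 4y(y - 4)(y + 4) = 0 at y ∈ {-4, 0, 4}.
The Hessian is diagonal: diag(f_xx, f_yy). Second derivatives: f_xx(-2)=-240, f_xx(0)=144, f_xx(3)=-360; f_yy(-4)=128, f_yy(0)=-64, f_yy(4)=128.
Local maxima occur where both diagonal entries negative: (-2, 0), (3, 0). Count: 2.

2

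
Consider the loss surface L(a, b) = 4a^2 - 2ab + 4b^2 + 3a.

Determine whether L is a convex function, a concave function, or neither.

convex

L is quadratic, so its Hessian is the constant matrix H = [[8, -2], [-2, 8]].
det(H) = 60, tr(H) = 16.
det(H) > 0 and tr(H) > 0, so H is positive definite everywhere: convex.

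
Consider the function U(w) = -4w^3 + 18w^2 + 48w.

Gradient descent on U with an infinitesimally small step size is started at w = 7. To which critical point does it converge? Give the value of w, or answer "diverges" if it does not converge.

U'(w) = -12(w - 4)(w + 1), so U'(7) = -288.
Gradient descent moves in the -U' direction, i.e. w is increasing.
There is no critical point above w=7, and U' keeps the same sign, so the iterate runs off to +∞.

diverges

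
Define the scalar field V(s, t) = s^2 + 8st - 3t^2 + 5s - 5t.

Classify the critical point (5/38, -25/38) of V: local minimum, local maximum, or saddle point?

saddle point

The Hessian of V is constant: H = [[2, 8], [8, -6]].
det(H) = 2·(-6) − 8² = -76.
Since det(H) < 0, H is indefinite and the critical point is a saddle point.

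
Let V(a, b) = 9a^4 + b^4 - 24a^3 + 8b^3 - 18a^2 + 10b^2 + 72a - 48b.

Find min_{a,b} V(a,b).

-86

V(a,b) separates as P(a) + Q(b), so its minimum is min P + min Q.
P'(a) = 36(a - 2)(a - 1)(a + 1) vanishes at a ∈ {-1, 1, 2}; Q'(b) = 4(b - 1)(b + 3)(b + 4) vanishes at b ∈ {-4, -3, 1}.
Local minima of P (where P''>0): P(-1)=-57, P(2)=24. Local minima of Q: Q(-4)=96, Q(1)=-29.
So the global minimum of V is P(-1) + Q(1) = -57 − 29 = -86, attained at (-1, 1).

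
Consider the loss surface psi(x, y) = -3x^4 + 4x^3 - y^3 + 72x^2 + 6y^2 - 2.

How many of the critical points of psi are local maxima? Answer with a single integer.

2

psi separates as a function of x plus a function of y, so ∇psi=0 decouples.
∂psi/∂x = -12x(x - 4)(x + 3) = 0 at x ∈ {-3, 0, 4}; ∂psi/∂y = -3y(y - 4) = 0 at y ∈ {0, 4}.
The Hessian is diagonal: diag(psi_xx, psi_yy). Second derivatives: psi_xx(-3)=-252, psi_xx(0)=144, psi_xx(4)=-336; psi_yy(0)=12, psi_yy(4)=-12.
Local maxima occur where both diagonal entries negative: (-3, 4), (4, 4). Count: 2.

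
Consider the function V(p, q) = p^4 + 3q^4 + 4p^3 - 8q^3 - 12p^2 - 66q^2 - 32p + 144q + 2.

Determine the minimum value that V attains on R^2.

V(p,q) separates as A(p) + B(q) + 2, so its minimum is min A + min B + 2.
A'(p) = 4(p - 2)(p + 1)(p + 4) vanishes at p ∈ {-4, -1, 2}; B'(q) = 12(q - 4)(q - 1)(q + 3) vanishes at q ∈ {-3, 1, 4}.
Local minima of A (where A''>0): A(-4)=-64, A(2)=-64. Local minima of B: B(-3)=-567, B(4)=-224.
So the global minimum of V is A(-4) + B(-3) + 2 = -64 − 567 + 2 = -629, attained at (-4, -3).

-629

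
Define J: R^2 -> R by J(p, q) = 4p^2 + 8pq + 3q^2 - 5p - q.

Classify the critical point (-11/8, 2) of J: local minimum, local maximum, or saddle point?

saddle point

The Hessian of J is constant: H = [[8, 8], [8, 6]].
det(H) = 8·6 − 8² = -16.
Since det(H) < 0, H is indefinite and the critical point is a saddle point.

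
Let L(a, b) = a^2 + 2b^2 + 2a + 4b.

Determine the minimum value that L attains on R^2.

L(a,b) separates as P(a) + Q(b), so its minimum is min P + min Q.
P'(a) = 2a + 2 vanishes at a ∈ {-1}; Q'(b) = 4b + 4 vanishes at b ∈ {-1}.
Local minima of P (where P''>0): P(-1)=-1. Local minima of Q: Q(-1)=-2.
So the global minimum of L is P(-1) + Q(-1) = -1 − 2 = -3, attained at (-1, -1).

-3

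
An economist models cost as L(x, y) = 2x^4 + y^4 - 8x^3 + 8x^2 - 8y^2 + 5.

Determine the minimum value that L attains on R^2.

-11

L(x,y) separates as P(x) + Q(y) + 5, so its minimum is min P + min Q + 5.
P'(x) = 8x(x - 2)(x - 1) vanishes at x ∈ {0, 1, 2}; Q'(y) = 4y(y - 2)(y + 2) vanishes at y ∈ {-2, 0, 2}.
Local minima of P (where P''>0): P(0)=0, P(2)=0. Local minima of Q: Q(-2)=-16, Q(2)=-16.
So the global minimum of L is P(0) + Q(-2) + 5 = 0 − 16 + 5 = -11, attained at (0, -2).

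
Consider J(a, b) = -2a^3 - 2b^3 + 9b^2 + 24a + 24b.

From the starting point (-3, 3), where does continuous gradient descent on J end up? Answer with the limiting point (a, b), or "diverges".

(-2, -1)

J is separable, so gradient descent decouples: a follows -∂J/∂a, b follows -∂J/∂b.
∂J/∂a = -6(a - 2)(a + 2); at a=-3 this is -30, so a increases.
∂J/∂b = -6(b - 4)(b + 1); at b=3 this is 24, so b decreases.
a converges to its nearest critical value -2 (a local min of the a-part); b converges to -1. The iterate converges to (-2, -1).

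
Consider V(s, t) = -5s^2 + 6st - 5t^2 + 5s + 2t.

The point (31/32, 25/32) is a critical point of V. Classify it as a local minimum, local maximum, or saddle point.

The Hessian of V is constant: H = [[-10, 6], [6, -10]].
det(H) = (-10)·(-10) − 6² = 64.
det(H) > 0 and tr(H) = -20 < 0, so H is negative definite and the point is a local maximum.

local maximum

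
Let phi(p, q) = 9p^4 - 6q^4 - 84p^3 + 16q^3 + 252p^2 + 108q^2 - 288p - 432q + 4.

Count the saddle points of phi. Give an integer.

5

phi separates as a function of p plus a function of q, so ∇phi=0 decouples.
∂phi/∂p = 36(p - 4)(p - 2)(p - 1) = 0 at p ∈ {1, 2, 4}; ∂phi/∂q = -24(q - 3)(q - 2)(q + 3) = 0 at q ∈ {-3, 2, 3}.
The Hessian is diagonal: diag(phi_pp, phi_qq). Second derivatives: phi_pp(1)=108, phi_pp(2)=-72, phi_pp(4)=216; phi_qq(-3)=-720, phi_qq(2)=120, phi_qq(3)=-144.
Saddle points occur where the two diagonal entries have opposite signs: (1, -3), (1, 3), (2, 2), (4, -3), (4, 3). Count: 5.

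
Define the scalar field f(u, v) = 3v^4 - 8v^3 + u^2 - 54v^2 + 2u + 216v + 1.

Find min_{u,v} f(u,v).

-675

f(u,v) separates as P(u) + Q(v) + 1, so its minimum is min P + min Q + 1.
P'(u) = 2u + 2 vanishes at u ∈ {-1}; Q'(v) = 12(v - 3)(v - 2)(v + 3) vanishes at v ∈ {-3, 2, 3}.
Local minima of P (where P''>0): P(-1)=-1. Local minima of Q: Q(-3)=-675, Q(3)=189.
So the global minimum of f is P(-1) + Q(-3) + 1 = -1 − 675 + 1 = -675, attained at (-1, -3).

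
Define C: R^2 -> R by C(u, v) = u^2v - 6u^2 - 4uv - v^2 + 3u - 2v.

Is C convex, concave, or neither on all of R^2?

neither

The term u^2v is cubic, so the Hessian is not constant.
∂²C/∂u² = 2v - 12, which takes both signs as v varies (negative for sufficiently negative v). A diagonal entry of the Hessian changing sign means the Hessian is neither positive- nor negative-semidefinite on all of R^2.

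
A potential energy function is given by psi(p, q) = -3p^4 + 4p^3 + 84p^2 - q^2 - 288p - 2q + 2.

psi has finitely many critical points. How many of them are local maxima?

psi separates as a function of p plus a function of q, so ∇psi=0 decouples.
∂psi/∂p = -12(p - 3)(p - 2)(p + 4) = 0 at p ∈ {-4, 2, 3}; ∂psi/∂q = -2(q + 1) = 0 at q ∈ {-1}.
The Hessian is diagonal: diag(psi_pp, psi_qq). Second derivatives: psi_pp(-4)=-504, psi_pp(2)=72, psi_pp(3)=-84; psi_qq(-1)=-2.
Local maxima occur where both diagonal entries negative: (-4, -1), (3, -1). Count: 2.

2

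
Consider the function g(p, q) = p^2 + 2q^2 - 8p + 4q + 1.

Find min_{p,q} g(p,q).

-17

g(p,q) separates as A(p) + B(q) + 1, so its minimum is min A + min B + 1.
A'(p) = 2p - 8 vanishes at p ∈ {4}; B'(q) = 4q + 4 vanishes at q ∈ {-1}.
Local minima of A (where A''>0): A(4)=-16. Local minima of B: B(-1)=-2.
So the global minimum of g is A(4) + B(-1) + 1 = -16 − 2 + 1 = -17, attained at (4, -1).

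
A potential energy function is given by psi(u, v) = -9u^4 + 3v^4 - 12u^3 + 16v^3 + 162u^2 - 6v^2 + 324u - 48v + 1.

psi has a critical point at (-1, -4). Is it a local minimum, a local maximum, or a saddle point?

local minimum

The mixed partial ∂²psi/∂u∂v is 0, so the Hessian at any point is diag(psi_uu, psi_vv) = diag(36(-3u^2 - 2u + 9), 12(3v^2 + 8v - 1)).
At (-1, -4): H = diag(288, 180).
Both eigenvalues are positive, so H is positive definite: a local minimum.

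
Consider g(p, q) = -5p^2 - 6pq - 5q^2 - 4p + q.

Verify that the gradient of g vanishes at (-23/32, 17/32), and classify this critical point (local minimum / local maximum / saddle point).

local maximum

∇g = (-10p - 6q - 4, -6p - 10q + 1); substituting (-23/32, 17/32) gives ∇g = (0, 0), so (-23/32, 17/32) is indeed a critical point.
The Hessian of g is constant: H = [[-10, -6], [-6, -10]].
det(H) = (-10)·(-10) − (-6)² = 64.
det(H) > 0 and tr(H) = -20 < 0, so H is negative definite and the point is a local maximum.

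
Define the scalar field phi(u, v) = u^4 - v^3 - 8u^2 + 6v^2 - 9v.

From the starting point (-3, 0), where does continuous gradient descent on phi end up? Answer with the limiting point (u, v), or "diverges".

phi is separable, so gradient descent decouples: u follows -∂phi/∂u, v follows -∂phi/∂v.
∂phi/∂u = 4u(u - 2)(u + 2); at u=-3 this is -60, so u increases.
∂phi/∂v = -3(v - 3)(v - 1); at v=0 this is -9, so v increases.
u converges to its nearest critical value -2 (a local min of the u-part); v converges to 1. The iterate converges to (-2, 1).

(-2, 1)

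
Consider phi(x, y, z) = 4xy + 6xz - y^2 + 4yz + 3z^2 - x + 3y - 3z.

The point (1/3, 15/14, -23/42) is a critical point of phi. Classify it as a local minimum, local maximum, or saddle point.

saddle point

The Hessian is constant: H = [[0, 4, 6], [4, -2, 4], [6, 4, 6]].
Leading principal minors: Δ₁ = 0, Δ₂ = -16, Δ₃ = 168.
The minors fit neither the all-positive nor the alternating-sign pattern, so H is indefinite: a saddle point.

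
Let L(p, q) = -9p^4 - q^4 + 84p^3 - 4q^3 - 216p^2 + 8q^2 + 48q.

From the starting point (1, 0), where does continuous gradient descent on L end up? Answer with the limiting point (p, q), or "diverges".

L is separable, so gradient descent decouples: p follows -∂L/∂p, q follows -∂L/∂q.
∂L/∂p = -36p(p - 4)(p - 3); at p=1 this is -216, so p increases.
∂L/∂q = -4(q - 2)(q + 2)(q + 3); at q=0 this is 48, so q decreases.
p converges to its nearest critical value 3 (a local min of the p-part); q converges to -2. The iterate converges to (3, -2).

(3, -2)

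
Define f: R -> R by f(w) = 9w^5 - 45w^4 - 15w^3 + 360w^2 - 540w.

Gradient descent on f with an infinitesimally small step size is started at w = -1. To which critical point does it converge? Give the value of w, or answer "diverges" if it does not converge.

f'(w) = 45(w - 3)(w - 2)(w - 1)(w + 2), so f'(-1) = -1080.
Gradient descent moves in the -f' direction, i.e. w is increasing.
The nearest critical point in that direction is w = 1, where f'' = 270 > 0 (a local minimum). The iterate converges there.

1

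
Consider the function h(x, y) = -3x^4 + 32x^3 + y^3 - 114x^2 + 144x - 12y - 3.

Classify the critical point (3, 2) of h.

local minimum

The mixed partial ∂²h/∂x∂y is 0, so the Hessian at any point is diag(h_xx, h_yy) = diag(12(-3x^2 + 16x - 19), 6y).
At (3, 2): H = diag(24, 12).
Both eigenvalues are positive, so H is positive definite: a local minimum.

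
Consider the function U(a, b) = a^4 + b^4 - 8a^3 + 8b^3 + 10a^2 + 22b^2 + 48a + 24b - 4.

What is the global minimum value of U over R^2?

U(a,b) separates as P(a) + Q(b) − 4, so its minimum is min P + min Q − 4.
P'(a) = 4(a - 4)(a - 3)(a + 1) vanishes at a ∈ {-1, 3, 4}; Q'(b) = 4(b + 1)(b + 2)(b + 3) vanishes at b ∈ {-3, -2, -1}.
Local minima of P (where P''>0): P(-1)=-29, P(4)=96. Local minima of Q: Q(-3)=-9, Q(-1)=-9.
So the global minimum of U is P(-1) + Q(-3) − 4 = -29 − 9 − 4 = -42, attained at (-1, -3).

-42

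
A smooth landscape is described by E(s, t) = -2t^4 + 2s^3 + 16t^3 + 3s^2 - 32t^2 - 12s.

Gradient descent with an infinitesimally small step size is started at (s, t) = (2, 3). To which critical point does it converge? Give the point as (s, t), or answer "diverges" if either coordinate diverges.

(1, 2)

E is separable, so gradient descent decouples: s follows -∂E/∂s, t follows -∂E/∂t.
∂E/∂s = 6(s - 1)(s + 2); at s=2 this is 24, so s decreases.
∂E/∂t = -8t(t - 4)(t - 2); at t=3 this is 24, so t decreases.
s converges to its nearest critical value 1 (a local min of the s-part); t converges to 2. The iterate converges to (1, 2).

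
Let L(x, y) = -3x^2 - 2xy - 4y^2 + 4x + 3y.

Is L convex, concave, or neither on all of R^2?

L is quadratic, so its Hessian is the constant matrix H = [[-6, -2], [-2, -8]].
det(H) = 44, tr(H) = -14.
det(H) > 0 and tr(H) < 0, so H is negative definite everywhere: concave.

concave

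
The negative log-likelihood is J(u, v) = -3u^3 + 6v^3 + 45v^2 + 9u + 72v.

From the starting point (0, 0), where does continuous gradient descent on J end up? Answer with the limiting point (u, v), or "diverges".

J is separable, so gradient descent decouples: u follows -∂J/∂u, v follows -∂J/∂v.
∂J/∂u = -9(u - 1)(u + 1); at u=0 this is 9, so u decreases.
∂J/∂v = 18(v + 1)(v + 4); at v=0 this is 72, so v decreases.
u converges to its nearest critical value -1 (a local min of the u-part); v converges to -1. The iterate converges to (-1, -1).

(-1, -1)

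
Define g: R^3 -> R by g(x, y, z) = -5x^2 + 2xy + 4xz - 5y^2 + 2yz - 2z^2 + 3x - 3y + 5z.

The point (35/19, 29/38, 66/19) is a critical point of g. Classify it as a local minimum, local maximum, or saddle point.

The Hessian is constant: H = [[-10, 2, 4], [2, -10, 2], [4, 2, -4]].
Leading principal minors: Δ₁ = -10, Δ₂ = 96, Δ₃ = -152.
The minors alternate sign starting negative (−, +, −), so H is negative definite: a local maximum.

local maximum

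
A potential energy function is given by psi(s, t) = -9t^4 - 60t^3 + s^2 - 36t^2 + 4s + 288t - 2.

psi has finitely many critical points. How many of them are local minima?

1

psi separates as a function of s plus a function of t, so ∇psi=0 decouples.
∂psi/∂s = 2(s + 2) = 0 at s ∈ {-2}; ∂psi/∂t = -36(t - 1)(t + 2)(t + 4) = 0 at t ∈ {-4, -2, 1}.
The Hessian is diagonal: diag(psi_ss, psi_tt). Second derivatives: psi_ss(-2)=2; psi_tt(-4)=-360, psi_tt(-2)=216, psi_tt(1)=-540.
Local minima occur where both diagonal entries positive: (-2, -2). Count: 1.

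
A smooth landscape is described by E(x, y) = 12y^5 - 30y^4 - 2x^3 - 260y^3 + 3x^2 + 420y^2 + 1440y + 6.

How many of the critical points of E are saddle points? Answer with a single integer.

4

E separates as a function of x plus a function of y, so ∇E=0 decouples.
∂E/∂x = -6x(x - 1) = 0 at x ∈ {0, 1}; ∂E/∂y = 60(y - 4)(y - 2)(y + 1)(y + 3) = 0 at y ∈ {-3, -1, 2, 4}.
The Hessian is diagonal: diag(E_xx, E_yy). Second derivatives: E_xx(0)=6, E_xx(1)=-6; E_yy(-3)=-4200, E_yy(-1)=1800, E_yy(2)=-1800, E_yy(4)=4200.
Saddle points occur where the two diagonal entries have opposite signs: (0, -3), (0, 2), (1, -1), (1, 4). Count: 4.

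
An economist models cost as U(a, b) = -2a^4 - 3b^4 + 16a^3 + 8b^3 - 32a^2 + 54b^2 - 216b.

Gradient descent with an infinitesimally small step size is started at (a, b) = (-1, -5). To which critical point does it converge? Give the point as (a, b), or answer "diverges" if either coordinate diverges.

diverges

U is separable, so gradient descent decouples: a follows -∂U/∂a, b follows -∂U/∂b.
∂U/∂a = -8a(a - 4)(a - 2); at a=-1 this is 120, so a decreases.
∂U/∂b = -12(b - 3)(b - 2)(b + 3); at b=-5 this is 1344, so b decreases.
The a-coordinate has no critical point in that direction and runs off to infinity.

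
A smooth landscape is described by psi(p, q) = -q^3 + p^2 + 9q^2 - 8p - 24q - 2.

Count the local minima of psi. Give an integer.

psi separates as a function of p plus a function of q, so ∇psi=0 decouples.
∂psi/∂p = 2(p - 4) = 0 at p ∈ {4}; ∂psi/∂q = -3(q - 4)(q - 2) = 0 at q ∈ {2, 4}.
The Hessian is diagonal: diag(psi_pp, psi_qq). Second derivatives: psi_pp(4)=2; psi_qq(2)=6, psi_qq(4)=-6.
Local minima occur where both diagonal entries positive: (4, 2). Count: 1.

1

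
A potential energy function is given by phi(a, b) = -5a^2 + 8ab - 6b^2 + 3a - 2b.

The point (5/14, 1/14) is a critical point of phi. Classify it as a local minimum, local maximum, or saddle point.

local maximum

The Hessian of phi is constant: H = [[-10, 8], [8, -12]].
det(H) = (-10)·(-12) − 8² = 56.
det(H) > 0 and tr(H) = -22 < 0, so H is negative definite and the point is a local maximum.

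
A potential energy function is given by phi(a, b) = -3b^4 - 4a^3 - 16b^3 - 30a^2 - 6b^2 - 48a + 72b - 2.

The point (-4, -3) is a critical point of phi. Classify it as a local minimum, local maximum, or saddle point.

The mixed partial ∂²phi/∂a∂b is 0, so the Hessian at any point is diag(phi_aa, phi_bb) = diag(-12(2a + 5), -12(3b^2 + 8b + 1)).
At (-4, -3): H = diag(36, -48).
The eigenvalues have opposite signs, so H is indefinite: a saddle point.

saddle point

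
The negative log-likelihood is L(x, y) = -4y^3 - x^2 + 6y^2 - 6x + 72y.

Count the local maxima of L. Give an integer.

L separates as a function of x plus a function of y, so ∇L=0 decouples.
∂L/∂x = -2(x + 3) = 0 at x ∈ {-3}; ∂L/∂y = -12(y - 3)(y + 2) = 0 at y ∈ {-2, 3}.
The Hessian is diagonal: diag(L_xx, L_yy). Second derivatives: L_xx(-3)=-2; L_yy(-2)=60, L_yy(3)=-60.
Local maxima occur where both diagonal entries negative: (-3, 3). Count: 1.

1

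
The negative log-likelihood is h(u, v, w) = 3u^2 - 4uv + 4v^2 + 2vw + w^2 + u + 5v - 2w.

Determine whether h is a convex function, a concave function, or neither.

h is quadratic, so its Hessian is the constant matrix H = [[6, -4, 0], [-4, 8, 2], [0, 2, 2]].
Leading principal minors: 6, 32, 40.
All positive ⇒ H ≻ 0 ⇒ convex.

convex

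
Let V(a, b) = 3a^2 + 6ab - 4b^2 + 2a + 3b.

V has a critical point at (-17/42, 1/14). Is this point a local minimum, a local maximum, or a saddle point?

saddle point

The Hessian of V is constant: H = [[6, 6], [6, -8]].
det(H) = 6·(-8) − 6² = -84.
Since det(H) < 0, H is indefinite and the critical point is a saddle point.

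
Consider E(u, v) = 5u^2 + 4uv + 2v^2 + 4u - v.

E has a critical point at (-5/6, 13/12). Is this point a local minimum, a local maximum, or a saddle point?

The Hessian of E is constant: H = [[10, 4], [4, 4]].
det(H) = 10·4 − 4² = 24.
det(H) > 0 and tr(H) = 14 > 0, so H is positive definite and the point is a local minimum.

local minimum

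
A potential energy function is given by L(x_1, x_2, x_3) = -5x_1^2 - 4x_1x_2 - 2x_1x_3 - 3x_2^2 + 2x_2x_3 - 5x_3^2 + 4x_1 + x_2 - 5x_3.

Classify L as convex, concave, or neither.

concave

L is quadratic, so its Hessian is the constant matrix H = [[-10, -4, -2], [-4, -6, 2], [-2, 2, -10]].
Leading principal minors: -10, 44, -344.
Signs alternate −, +, − ⇒ H ≺ 0 ⇒ concave.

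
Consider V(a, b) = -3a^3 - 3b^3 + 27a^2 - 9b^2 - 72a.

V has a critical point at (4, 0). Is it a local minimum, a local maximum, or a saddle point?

The mixed partial ∂²V/∂a∂b is 0, so the Hessian at any point is diag(V_aa, V_bb) = diag(18(-a + 3), -18(b + 1)).
At (4, 0): H = diag(-18, -18).
Both eigenvalues are negative, so H is negative definite: a local maximum.

local maximum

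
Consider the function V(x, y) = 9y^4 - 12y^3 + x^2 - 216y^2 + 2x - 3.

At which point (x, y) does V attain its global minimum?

V(x,y) separates as P(x) + Q(y) − 3, so its minimum is min P + min Q − 3.
P'(x) = 2x + 2 vanishes at x ∈ {-1}; Q'(y) = 36y(y - 4)(y + 3) vanishes at y ∈ {-3, 0, 4}.
Local minima of P (where P''>0): P(-1)=-1. Local minima of Q: Q(-3)=-891, Q(4)=-1920.
So the global minimum of V is P(-1) + Q(4) − 3 = -1 − 1920 − 3 = -1924, attained at (-1, 4).

(-1, 4)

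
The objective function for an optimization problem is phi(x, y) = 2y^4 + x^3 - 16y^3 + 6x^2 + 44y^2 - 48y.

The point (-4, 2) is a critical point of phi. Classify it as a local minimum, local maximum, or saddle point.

local maximum

The mixed partial ∂²phi/∂x∂y is 0, so the Hessian at any point is diag(phi_xx, phi_yy) = diag(6(x + 2), 8(3y^2 - 12y + 11)).
At (-4, 2): H = diag(-12, -8).
Both eigenvalues are negative, so H is negative definite: a local maximum.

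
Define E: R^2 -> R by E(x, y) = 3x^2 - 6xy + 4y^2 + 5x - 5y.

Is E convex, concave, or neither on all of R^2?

E is quadratic, so its Hessian is the constant matrix H = [[6, -6], [-6, 8]].
det(H) = 12, tr(H) = 14.
det(H) > 0 and tr(H) > 0, so H is positive definite everywhere: convex.

convex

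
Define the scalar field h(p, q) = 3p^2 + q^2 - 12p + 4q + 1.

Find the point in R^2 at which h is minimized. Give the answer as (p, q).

(2, -2)

h(p,q) separates as A(p) + B(q) + 1, so its minimum is min A + min B + 1.
A'(p) = 6p - 12 vanishes at p ∈ {2}; B'(q) = 2q + 4 vanishes at q ∈ {-2}.
Local minima of A (where A''>0): A(2)=-12. Local minima of B: B(-2)=-4.
So the global minimum of h is A(2) + B(-2) + 1 = -12 − 4 + 1 = -15, attained at (2, -2).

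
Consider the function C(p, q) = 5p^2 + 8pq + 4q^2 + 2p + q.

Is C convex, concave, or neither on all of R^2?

convex

C is quadratic, so its Hessian is the constant matrix H = [[10, 8], [8, 8]].
det(H) = 16, tr(H) = 18.
det(H) > 0 and tr(H) > 0, so H is positive definite everywhere: convex.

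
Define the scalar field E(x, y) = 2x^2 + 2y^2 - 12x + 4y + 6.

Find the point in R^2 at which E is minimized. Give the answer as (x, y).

(3, -1)

E(x,y) separates as P(x) + Q(y) + 6, so its minimum is min P + min Q + 6.
P'(x) = 4x - 12 vanishes at x ∈ {3}; Q'(y) = 4y + 4 vanishes at y ∈ {-1}.
Local minima of P (where P''>0): P(3)=-18. Local minima of Q: Q(-1)=-2.
So the global minimum of E is P(3) + Q(-1) + 6 = -18 − 2 + 6 = -14, attained at (3, -1).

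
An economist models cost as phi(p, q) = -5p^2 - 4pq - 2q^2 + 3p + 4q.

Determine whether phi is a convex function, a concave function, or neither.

concave

phi is quadratic, so its Hessian is the constant matrix H = [[-10, -4], [-4, -4]].
det(H) = 24, tr(H) = -14.
det(H) > 0 and tr(H) < 0, so H is negative definite everywhere: concave.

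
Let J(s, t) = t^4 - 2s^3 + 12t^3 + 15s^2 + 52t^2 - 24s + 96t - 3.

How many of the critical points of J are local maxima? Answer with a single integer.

J separates as a function of s plus a function of t, so ∇J=0 decouples.
∂J/∂s = -6(s - 4)(s - 1) = 0 at s ∈ {1, 4}; ∂J/∂t = 4(t + 2)(t + 3)(t + 4) = 0 at t ∈ {-4, -3, -2}.
The Hessian is diagonal: diag(J_ss, J_tt). Second derivatives: J_ss(1)=18, J_ss(4)=-18; J_tt(-4)=8, J_tt(-3)=-4, J_tt(-2)=8.
Local maxima occur where both diagonal entries negative: (4, -3). Count: 1.

1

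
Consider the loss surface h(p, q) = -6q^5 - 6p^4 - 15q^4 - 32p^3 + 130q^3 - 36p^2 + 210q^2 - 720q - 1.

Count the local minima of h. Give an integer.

h separates as a function of p plus a function of q, so ∇h=0 decouples.
∂h/∂p = -24p(p + 1)(p + 3) = 0 at p ∈ {-3, -1, 0}; ∂h/∂q = -30(q - 3)(q - 1)(q + 2)(q + 4) = 0 at q ∈ {-4, -2, 1, 3}.
The Hessian is diagonal: diag(h_pp, h_qq). Second derivatives: h_pp(-3)=-144, h_pp(-1)=48, h_pp(0)=-72; h_qq(-4)=2100, h_qq(-2)=-900, h_qq(1)=900, h_qq(3)=-2100.
Local minima occur where both diagonal entries positive: (-1, -4), (-1, 1). Count: 2.

2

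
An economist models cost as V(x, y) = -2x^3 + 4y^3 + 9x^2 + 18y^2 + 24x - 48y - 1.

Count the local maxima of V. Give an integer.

V separates as a function of x plus a function of y, so ∇V=0 decouples.
∂V/∂x = -6(x - 4)(x + 1) = 0 at x ∈ {-1, 4}; ∂V/∂y = 12(y - 1)(y + 4) = 0 at y ∈ {-4, 1}.
The Hessian is diagonal: diag(V_xx, V_yy). Second derivatives: V_xx(-1)=30, V_xx(4)=-30; V_yy(-4)=-60, V_yy(1)=60.
Local maxima occur where both diagonal entries negative: (4, -4). Count: 1.

1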